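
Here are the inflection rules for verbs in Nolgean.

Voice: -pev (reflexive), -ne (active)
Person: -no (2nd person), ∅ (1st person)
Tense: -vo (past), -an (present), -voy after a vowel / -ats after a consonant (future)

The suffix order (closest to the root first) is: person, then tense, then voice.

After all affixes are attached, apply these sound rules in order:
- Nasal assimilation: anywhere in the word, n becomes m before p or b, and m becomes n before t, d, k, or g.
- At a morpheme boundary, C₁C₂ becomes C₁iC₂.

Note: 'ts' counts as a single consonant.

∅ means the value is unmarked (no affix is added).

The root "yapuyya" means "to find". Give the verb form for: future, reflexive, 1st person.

yapuyyavoyipev

person = 1st person: zero marking, form stays yapuyya.
Attach tense future -voy (after vowel 'a') → yapuyyavoy.
Attach voice reflexive -pev → yapuyyavoypev.
Nasal assimilation: no change.
Apply epenthesis: yapuyyavoypev → yapuyyavoyipev.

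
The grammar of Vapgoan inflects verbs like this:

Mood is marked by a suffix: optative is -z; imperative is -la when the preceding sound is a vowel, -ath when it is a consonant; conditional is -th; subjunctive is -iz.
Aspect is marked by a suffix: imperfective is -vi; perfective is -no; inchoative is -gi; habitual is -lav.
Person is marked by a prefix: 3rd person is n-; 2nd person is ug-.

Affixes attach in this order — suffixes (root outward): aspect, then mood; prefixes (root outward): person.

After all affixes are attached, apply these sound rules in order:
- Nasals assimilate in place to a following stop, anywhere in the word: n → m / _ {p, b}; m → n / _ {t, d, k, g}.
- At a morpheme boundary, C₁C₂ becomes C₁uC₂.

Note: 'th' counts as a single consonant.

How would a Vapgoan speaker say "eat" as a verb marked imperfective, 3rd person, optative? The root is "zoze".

Attach aspect imperfective -vi → zozevi.
Attach person 3rd person n- → nzozevi.
Attach mood optative -z → nzozeviz.
Nasal assimilation: no change.
Apply epenthesis: nzozeviz → nuzozeviz.

nuzozeviz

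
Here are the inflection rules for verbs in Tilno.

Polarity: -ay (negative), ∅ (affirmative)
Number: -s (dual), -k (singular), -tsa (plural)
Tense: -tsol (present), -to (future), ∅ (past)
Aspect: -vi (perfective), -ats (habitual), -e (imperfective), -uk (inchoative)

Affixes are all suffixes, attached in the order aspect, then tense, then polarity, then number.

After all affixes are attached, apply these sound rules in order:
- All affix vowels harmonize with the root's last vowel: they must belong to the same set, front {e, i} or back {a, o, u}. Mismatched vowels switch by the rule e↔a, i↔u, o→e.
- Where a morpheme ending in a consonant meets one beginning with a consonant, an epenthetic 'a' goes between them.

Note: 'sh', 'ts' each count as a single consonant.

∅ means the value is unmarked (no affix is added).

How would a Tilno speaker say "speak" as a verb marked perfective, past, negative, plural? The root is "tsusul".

Attach aspect perfective -vi → tsusulvi.
tense = past: zero marking, form stays tsusulvi.
Attach polarity negative -ay → tsusulviay.
Attach number plural -tsa → tsusulviaytsa.
Apply vowel harmony: tsusulviaytsa → tsusulvuaytsa.
Apply epenthesis: tsusulvuaytsa → tsusulavuayatsa.

tsusulavuayatsa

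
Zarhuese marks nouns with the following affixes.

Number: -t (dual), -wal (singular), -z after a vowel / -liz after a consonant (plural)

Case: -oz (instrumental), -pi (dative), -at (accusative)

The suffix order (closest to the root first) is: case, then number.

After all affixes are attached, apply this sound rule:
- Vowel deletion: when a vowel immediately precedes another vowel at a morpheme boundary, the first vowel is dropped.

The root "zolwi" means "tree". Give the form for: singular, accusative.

zolwatwal

Attach case accusative -at → zolwiat.
Attach number singular -wal → zolwiatwal.
Apply vowel deletion: zolwiatwal → zolwatwal.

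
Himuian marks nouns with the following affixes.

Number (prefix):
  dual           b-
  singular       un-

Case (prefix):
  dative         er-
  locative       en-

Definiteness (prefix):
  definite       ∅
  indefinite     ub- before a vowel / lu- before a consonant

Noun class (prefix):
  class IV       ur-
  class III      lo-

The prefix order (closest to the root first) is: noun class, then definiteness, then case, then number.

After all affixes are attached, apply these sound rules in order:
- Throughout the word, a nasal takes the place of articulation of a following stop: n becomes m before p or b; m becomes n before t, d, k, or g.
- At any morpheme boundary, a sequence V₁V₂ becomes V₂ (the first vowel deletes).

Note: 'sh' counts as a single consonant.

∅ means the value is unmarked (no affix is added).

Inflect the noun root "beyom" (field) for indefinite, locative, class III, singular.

unenlulobeyom

Attach noun class class III lo- → lobeyom.
Attach definiteness indefinite lu- (before consonant 'l') → lulobeyom.
Attach case locative en- → enlulobeyom.
Attach number singular un- → unenlulobeyom.
Nasal assimilation: no change.
Vowel deletion: no change.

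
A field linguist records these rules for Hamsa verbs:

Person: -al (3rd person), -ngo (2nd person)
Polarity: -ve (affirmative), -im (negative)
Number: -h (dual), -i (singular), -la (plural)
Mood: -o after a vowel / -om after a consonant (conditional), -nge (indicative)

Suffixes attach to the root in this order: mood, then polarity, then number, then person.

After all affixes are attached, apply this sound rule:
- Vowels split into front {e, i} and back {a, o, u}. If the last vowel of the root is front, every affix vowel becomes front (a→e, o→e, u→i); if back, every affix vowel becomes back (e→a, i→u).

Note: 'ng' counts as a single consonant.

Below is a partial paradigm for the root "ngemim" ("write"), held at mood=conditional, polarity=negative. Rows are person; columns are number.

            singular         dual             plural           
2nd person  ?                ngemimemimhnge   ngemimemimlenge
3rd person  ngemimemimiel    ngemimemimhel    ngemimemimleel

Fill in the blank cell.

Attach mood conditional -om (after consonant 'm') → ngemimom.
Attach polarity negative -im → ngemimomim.
Attach number singular -i → ngemimomimi.
Attach person 2nd person -ngo → ngemimomimingo.
Apply vowel harmony: ngemimomimingo → ngemimemiminge.

ngemimemiminge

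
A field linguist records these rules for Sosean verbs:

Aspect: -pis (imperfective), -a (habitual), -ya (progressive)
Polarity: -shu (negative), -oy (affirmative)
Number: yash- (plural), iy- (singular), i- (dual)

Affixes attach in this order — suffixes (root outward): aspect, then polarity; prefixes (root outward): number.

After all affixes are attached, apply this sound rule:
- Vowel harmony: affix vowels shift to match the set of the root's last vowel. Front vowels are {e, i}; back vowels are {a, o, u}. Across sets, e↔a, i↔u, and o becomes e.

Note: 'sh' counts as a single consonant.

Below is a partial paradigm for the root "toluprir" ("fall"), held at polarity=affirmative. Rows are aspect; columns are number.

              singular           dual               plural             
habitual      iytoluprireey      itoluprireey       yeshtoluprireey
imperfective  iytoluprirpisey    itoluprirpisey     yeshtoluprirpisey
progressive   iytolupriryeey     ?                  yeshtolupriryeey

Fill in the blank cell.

Attach number dual i- → itoluprir.
Attach aspect progressive -ya → itoluprirya.
Attach polarity affirmative -oy → itolupriryaoy.
Apply vowel harmony: itolupriryaoy → itolupriryeey.

itolupriryeey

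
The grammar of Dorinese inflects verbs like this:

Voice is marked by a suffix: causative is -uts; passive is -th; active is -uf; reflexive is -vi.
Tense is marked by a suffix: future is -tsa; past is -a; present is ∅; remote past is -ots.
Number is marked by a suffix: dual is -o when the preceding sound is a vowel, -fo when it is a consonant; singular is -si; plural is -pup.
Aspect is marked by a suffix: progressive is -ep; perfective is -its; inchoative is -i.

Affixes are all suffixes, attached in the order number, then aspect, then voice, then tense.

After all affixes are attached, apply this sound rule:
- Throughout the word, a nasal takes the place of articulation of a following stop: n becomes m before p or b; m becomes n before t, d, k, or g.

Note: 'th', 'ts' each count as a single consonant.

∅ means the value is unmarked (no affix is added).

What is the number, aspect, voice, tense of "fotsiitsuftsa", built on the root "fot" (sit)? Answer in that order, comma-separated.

singular, perfective, active, future

Segment: fot-si-its-uf-tsa.
number: -si → singular.
aspect: -its → perfective.
voice: -uf → active.
tense: -tsa → future.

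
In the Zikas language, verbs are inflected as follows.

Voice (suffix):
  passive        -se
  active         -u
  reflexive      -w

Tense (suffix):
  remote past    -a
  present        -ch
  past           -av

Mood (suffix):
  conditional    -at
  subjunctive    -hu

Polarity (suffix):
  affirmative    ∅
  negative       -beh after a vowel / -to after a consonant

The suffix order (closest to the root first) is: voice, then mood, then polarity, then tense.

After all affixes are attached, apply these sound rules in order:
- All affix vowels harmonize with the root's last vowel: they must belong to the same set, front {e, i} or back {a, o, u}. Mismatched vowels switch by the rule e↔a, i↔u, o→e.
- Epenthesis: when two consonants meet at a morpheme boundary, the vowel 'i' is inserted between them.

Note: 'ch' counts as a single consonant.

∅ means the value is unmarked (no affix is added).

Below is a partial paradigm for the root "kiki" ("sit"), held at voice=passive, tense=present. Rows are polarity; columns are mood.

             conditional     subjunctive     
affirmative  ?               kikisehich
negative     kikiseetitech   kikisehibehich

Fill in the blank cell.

Attach voice passive -se → kikise.
Attach mood conditional -at → kikiseat.
polarity = affirmative: zero marking, form stays kikiseat.
Attach tense present -ch → kikiseatch.
Apply vowel harmony: kikiseatch → kikiseetch.
Apply epenthesis: kikiseetch → kikiseetich.

kikiseetich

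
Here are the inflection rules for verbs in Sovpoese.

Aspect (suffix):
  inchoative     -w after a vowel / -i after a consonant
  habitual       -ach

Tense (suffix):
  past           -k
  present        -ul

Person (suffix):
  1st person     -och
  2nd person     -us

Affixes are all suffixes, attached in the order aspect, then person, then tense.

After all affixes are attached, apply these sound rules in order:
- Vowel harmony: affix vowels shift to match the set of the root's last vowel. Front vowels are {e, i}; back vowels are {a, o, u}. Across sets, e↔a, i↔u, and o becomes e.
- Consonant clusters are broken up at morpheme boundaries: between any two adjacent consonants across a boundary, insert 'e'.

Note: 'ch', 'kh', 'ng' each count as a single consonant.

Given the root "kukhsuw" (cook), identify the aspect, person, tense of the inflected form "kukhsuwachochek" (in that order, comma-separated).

habitual, 1st person, past

Segment: kukhsuw-ach-och-k.
aspect: -ach → habitual.
person: -och → 1st person.
tense: -k → past.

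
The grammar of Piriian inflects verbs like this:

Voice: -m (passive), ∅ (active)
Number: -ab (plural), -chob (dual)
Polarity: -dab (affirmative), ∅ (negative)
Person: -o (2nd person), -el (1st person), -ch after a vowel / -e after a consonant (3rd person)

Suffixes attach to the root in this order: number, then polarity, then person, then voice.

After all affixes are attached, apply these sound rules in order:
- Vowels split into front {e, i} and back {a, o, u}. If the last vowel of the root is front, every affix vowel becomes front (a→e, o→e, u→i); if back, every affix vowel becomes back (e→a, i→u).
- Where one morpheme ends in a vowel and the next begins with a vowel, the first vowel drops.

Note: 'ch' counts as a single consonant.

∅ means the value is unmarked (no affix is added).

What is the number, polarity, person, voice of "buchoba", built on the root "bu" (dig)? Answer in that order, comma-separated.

dual, negative, 3rd person, active

Segment: bu-chob-e.
number: -chob → dual.
polarity: ∅ → negative.
person: -ch/e → 3rd person.
voice: ∅ → active.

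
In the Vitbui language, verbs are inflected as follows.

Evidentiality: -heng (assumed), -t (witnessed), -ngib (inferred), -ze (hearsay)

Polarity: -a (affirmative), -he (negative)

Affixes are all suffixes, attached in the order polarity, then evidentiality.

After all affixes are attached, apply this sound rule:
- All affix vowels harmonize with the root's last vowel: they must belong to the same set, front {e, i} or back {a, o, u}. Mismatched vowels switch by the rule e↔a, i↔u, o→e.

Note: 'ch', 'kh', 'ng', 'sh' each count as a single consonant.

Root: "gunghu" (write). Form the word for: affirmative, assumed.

Attach polarity affirmative -a → gunghua.
Attach evidentiality assumed -heng → gunghuaheng.
Apply vowel harmony: gunghuaheng → gunghuahang.

gunghuahang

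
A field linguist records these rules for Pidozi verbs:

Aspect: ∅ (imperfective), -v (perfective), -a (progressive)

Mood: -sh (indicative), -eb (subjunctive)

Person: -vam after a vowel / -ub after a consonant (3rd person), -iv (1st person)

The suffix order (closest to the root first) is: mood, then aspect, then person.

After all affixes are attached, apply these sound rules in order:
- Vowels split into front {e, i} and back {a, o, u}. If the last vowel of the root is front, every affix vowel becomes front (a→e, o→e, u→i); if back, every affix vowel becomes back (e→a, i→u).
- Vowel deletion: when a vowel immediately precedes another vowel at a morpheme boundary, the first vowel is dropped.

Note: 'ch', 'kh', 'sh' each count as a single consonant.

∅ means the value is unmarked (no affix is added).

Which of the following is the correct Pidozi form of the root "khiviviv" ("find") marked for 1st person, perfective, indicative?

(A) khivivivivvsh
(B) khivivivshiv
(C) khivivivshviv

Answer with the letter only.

C

Attach mood indicative -sh → khivivivsh.
Attach aspect perfective -v → khivivivshv.
Attach person 1st person -iv → khivivivshviv.
Vowel harmony: no change.
Vowel deletion: no change.
So the correct form is khivivivshviv, option (C).
(A) khivivivivvsh is wrong: it has the affixes in the wrong order.
(B) khivivivshiv is wrong: it uses imperfective instead of perfective for aspect.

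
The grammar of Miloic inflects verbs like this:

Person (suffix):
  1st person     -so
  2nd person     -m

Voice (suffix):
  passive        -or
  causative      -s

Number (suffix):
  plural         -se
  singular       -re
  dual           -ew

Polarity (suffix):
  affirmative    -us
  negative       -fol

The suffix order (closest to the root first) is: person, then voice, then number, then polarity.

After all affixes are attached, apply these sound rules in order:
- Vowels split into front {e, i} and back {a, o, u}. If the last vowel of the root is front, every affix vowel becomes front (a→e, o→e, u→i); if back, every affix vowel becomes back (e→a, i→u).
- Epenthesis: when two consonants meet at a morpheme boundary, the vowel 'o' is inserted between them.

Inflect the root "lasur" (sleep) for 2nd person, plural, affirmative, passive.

lasuromorosaus

Attach person 2nd person -m → lasurm.
Attach voice passive -or → lasurmor.
Attach number plural -se → lasurmorse.
Attach polarity affirmative -us → lasurmorseus.
Apply vowel harmony: lasurmorseus → lasurmorsaus.
Apply epenthesis: lasurmorsaus → lasuromorosaus.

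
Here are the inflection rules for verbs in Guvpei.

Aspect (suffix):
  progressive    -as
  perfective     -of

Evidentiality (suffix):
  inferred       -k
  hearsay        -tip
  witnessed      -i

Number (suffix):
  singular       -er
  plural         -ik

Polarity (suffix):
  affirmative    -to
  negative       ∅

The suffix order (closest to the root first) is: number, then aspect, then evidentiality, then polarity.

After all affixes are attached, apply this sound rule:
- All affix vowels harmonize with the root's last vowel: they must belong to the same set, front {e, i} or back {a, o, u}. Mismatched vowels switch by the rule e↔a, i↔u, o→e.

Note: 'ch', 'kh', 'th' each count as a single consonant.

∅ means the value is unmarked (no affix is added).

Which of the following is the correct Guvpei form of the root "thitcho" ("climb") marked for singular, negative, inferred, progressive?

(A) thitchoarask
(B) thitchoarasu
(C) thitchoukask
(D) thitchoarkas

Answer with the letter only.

Attach number singular -er → thitchoer.
Attach aspect progressive -as → thitchoeras.
Attach evidentiality inferred -k → thitchoerask.
polarity = negative: zero marking, form stays thitchoerask.
Apply vowel harmony: thitchoerask → thitchoarask.
So the correct form is thitchoarask, option (A).
(B) thitchoarasu is wrong: it uses witnessed instead of inferred for evidentiality.
(D) thitchoarkas is wrong: it has the affixes in the wrong order.
(C) thitchoukask is wrong: it uses plural instead of singular for number.

A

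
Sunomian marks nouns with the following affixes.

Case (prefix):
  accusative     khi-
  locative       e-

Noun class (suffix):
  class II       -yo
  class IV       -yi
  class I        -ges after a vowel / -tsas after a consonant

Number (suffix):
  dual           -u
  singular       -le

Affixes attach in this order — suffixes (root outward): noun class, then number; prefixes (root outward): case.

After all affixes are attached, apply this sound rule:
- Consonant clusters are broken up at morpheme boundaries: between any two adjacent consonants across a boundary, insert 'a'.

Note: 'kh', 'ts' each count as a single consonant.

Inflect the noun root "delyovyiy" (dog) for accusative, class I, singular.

khidelyovyiyatsasale

Attach noun class class I -tsas (after consonant 'y') → delyovyiytsas.
Attach number singular -le → delyovyiytsasle.
Attach case accusative khi- → khidelyovyiytsasle.
Apply epenthesis: khidelyovyiytsasle → khidelyovyiyatsasale.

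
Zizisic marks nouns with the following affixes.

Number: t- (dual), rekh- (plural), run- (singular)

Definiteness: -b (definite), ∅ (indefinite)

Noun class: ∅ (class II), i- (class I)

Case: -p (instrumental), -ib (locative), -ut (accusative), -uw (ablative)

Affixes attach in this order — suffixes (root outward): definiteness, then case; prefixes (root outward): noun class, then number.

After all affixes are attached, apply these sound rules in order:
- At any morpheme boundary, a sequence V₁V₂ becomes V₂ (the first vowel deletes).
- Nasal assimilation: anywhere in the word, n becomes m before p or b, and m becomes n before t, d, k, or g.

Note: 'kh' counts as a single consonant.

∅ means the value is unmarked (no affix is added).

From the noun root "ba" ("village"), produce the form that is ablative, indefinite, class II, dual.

noun class = class II: zero marking, form stays ba.
Attach number dual t- → tba.
definiteness = indefinite: zero marking, form stays tba.
Attach case ablative -uw → tbauw.
Apply vowel deletion: tbauw → tbuw.
Nasal assimilation: no change.

tbuw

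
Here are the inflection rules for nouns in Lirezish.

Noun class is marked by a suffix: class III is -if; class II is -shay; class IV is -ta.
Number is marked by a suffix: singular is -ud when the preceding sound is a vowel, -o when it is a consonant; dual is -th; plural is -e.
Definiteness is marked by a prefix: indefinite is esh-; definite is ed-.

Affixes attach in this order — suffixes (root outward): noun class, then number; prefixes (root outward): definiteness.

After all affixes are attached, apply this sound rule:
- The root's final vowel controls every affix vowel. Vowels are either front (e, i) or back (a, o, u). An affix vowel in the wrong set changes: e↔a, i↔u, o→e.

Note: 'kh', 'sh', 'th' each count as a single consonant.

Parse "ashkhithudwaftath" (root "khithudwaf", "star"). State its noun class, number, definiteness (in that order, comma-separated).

class IV, dual, indefinite

Segment: esh-khithudwaf-ta-th.
noun class: -ta → class IV.
number: -th → dual.
definiteness: esh- → indefinite.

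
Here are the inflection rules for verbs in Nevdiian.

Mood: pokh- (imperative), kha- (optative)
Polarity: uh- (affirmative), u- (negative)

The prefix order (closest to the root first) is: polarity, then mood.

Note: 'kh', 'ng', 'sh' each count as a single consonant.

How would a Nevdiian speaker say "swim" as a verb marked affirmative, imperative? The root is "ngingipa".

pokhuhngingipa

Attach polarity affirmative uh- → uhngingipa.
Attach mood imperative pokh- → pokhuhngingipa.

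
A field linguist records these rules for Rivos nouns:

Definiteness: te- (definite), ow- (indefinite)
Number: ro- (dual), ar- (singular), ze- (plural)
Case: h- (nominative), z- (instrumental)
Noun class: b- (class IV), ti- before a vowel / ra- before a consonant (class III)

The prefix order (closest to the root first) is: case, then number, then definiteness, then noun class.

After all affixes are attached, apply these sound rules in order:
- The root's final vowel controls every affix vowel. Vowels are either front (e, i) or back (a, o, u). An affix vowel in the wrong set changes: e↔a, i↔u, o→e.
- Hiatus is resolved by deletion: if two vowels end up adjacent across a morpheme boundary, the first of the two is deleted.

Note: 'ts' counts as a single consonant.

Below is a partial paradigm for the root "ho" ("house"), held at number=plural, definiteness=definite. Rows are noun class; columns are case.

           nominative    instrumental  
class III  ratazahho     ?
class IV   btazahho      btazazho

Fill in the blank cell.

Attach case instrumental z- → zho.
Attach number plural ze- → zezho.
Attach definiteness definite te- → tezezho.
Attach noun class class III ra- (before consonant 't') → ratezezho.
Apply vowel harmony: ratezezho → ratazazho.
Vowel deletion: no change.

ratazazho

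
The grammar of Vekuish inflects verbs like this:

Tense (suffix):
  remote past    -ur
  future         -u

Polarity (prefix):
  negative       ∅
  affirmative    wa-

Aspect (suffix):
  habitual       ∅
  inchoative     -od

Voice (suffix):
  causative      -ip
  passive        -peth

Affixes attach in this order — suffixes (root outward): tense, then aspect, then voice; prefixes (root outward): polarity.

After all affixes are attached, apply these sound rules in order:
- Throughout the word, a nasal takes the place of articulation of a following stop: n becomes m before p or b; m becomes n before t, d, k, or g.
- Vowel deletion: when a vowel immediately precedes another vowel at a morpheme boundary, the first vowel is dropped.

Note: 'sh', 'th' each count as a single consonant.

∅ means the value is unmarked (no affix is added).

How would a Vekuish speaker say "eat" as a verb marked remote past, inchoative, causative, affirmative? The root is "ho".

Attach polarity affirmative wa- → waho.
Attach tense remote past -ur → wahour.
Attach aspect inchoative -od → wahourod.
Attach voice causative -ip → wahourodip.
Nasal assimilation: no change.
Apply vowel deletion: wahourodip → wahurodip.

wahurodip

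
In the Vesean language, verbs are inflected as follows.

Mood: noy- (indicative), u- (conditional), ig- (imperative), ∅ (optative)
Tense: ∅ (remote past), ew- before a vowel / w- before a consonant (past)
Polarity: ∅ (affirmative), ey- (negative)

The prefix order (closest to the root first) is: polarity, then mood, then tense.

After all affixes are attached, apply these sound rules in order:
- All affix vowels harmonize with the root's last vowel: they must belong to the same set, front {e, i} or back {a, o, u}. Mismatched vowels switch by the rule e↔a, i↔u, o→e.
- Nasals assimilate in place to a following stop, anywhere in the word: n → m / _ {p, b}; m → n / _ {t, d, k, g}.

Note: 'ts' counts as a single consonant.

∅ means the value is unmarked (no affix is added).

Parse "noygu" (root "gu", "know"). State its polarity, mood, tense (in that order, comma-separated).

affirmative, indicative, remote past

Segment: noy-gu.
polarity: ∅ → affirmative.
mood: noy- → indicative.
tense: ∅ → remote past.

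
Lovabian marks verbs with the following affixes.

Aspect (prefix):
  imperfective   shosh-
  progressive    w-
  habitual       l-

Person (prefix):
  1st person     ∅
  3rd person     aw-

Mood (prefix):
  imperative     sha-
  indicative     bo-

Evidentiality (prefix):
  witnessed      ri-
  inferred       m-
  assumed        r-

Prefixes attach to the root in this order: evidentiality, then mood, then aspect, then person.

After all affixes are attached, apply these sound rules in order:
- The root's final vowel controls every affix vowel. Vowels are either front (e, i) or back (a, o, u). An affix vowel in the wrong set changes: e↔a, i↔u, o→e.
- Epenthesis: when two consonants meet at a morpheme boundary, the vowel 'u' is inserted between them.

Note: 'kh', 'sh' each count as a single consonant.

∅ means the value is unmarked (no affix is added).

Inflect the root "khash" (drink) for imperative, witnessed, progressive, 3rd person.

awuwusharukhash

Attach evidentiality witnessed ri- → rikhash.
Attach mood imperative sha- → sharikhash.
Attach aspect progressive w- → wsharikhash.
Attach person 3rd person aw- → awwsharikhash.
Apply vowel harmony: awwsharikhash → awwsharukhash.
Apply epenthesis: awwsharukhash → awuwusharukhash.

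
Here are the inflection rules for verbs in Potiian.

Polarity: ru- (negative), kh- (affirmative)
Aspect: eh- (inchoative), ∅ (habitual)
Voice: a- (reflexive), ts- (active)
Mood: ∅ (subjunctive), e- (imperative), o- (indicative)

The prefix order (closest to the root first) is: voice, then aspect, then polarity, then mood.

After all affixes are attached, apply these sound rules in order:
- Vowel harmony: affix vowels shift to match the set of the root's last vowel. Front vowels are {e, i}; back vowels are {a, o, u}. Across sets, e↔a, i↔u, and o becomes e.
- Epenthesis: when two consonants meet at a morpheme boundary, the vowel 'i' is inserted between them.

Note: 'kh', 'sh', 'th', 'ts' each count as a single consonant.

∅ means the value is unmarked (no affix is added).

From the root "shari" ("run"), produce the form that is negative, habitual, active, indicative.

eritsishari

Attach voice active ts- → tsshari.
aspect = habitual: zero marking, form stays tsshari.
Attach polarity negative ru- → rutsshari.
Attach mood indicative o- → orutsshari.
Apply vowel harmony: orutsshari → eritsshari.
Apply epenthesis: eritsshari → eritsishari.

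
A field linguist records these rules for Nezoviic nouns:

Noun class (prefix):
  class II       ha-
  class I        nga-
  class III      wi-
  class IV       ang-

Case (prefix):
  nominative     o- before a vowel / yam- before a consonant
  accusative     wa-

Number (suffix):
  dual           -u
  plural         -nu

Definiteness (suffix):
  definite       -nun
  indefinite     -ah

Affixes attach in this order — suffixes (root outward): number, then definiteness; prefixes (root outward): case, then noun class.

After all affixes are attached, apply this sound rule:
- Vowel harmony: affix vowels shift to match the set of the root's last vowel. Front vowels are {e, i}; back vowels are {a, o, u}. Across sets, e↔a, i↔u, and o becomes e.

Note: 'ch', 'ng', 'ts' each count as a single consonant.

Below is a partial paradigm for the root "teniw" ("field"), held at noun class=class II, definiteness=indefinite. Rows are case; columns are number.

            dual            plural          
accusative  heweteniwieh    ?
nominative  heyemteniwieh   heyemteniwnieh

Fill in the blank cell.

heweteniwnieh

Attach case accusative wa- → wateniw.
Attach number plural -nu → wateniwnu.
Attach noun class class II ha- → hawateniwnu.
Attach definiteness indefinite -ah → hawateniwnuah.
Apply vowel harmony: hawateniwnuah → heweteniwnieh.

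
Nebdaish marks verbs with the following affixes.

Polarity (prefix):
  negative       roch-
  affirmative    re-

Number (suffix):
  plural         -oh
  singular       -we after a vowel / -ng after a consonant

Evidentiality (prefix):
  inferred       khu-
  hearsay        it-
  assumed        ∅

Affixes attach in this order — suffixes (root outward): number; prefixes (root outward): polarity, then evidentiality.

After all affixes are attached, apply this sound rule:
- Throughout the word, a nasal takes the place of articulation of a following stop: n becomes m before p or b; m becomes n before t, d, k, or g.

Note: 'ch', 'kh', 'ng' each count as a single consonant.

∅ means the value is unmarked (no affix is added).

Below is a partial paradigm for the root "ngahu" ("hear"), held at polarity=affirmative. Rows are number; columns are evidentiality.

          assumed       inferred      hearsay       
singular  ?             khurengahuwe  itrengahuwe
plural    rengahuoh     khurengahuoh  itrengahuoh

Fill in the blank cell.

rengahuwe

Attach number singular -we (after vowel 'u') → ngahuwe.
Attach polarity affirmative re- → rengahuwe.
evidentiality = assumed: zero marking, form stays rengahuwe.
Nasal assimilation: no change.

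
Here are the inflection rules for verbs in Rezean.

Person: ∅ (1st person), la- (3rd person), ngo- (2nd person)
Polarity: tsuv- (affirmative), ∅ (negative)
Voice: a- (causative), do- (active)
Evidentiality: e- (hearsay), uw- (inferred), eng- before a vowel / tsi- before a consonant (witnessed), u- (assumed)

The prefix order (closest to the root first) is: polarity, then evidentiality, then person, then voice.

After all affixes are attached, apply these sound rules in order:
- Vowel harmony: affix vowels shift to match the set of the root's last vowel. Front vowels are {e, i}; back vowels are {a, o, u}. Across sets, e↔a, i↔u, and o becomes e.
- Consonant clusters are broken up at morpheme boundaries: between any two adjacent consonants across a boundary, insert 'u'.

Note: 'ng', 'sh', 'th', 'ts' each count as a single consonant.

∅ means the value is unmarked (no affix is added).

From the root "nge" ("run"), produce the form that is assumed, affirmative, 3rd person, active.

Attach polarity affirmative tsuv- → tsuvnge.
Attach evidentiality assumed u- → utsuvnge.
Attach person 3rd person la- → lautsuvnge.
Attach voice active do- → dolautsuvnge.
Apply vowel harmony: dolautsuvnge → deleitsivnge.
Apply epenthesis: deleitsivnge → deleitsivunge.

deleitsivunge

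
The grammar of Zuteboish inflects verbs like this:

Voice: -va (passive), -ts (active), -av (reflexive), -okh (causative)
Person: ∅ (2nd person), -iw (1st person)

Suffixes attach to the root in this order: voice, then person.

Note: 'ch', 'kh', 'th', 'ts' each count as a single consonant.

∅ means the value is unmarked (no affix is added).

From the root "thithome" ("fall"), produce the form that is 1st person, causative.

thithomeokhiw

Attach voice causative -okh → thithomeokh.
Attach person 1st person -iw → thithomeokhiw.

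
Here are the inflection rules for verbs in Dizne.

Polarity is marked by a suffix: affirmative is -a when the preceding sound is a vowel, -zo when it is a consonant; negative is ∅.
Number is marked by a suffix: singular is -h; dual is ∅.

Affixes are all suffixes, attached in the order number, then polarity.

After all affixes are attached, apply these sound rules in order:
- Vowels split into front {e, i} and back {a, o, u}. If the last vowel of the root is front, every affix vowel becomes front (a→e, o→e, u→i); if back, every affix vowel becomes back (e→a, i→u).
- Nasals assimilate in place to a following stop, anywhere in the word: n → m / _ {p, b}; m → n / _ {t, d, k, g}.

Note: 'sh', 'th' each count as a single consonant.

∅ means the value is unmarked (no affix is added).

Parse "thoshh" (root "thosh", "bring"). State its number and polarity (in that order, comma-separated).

singular, negative

Segment: thosh-h.
number: -h → singular.
polarity: ∅ → negative.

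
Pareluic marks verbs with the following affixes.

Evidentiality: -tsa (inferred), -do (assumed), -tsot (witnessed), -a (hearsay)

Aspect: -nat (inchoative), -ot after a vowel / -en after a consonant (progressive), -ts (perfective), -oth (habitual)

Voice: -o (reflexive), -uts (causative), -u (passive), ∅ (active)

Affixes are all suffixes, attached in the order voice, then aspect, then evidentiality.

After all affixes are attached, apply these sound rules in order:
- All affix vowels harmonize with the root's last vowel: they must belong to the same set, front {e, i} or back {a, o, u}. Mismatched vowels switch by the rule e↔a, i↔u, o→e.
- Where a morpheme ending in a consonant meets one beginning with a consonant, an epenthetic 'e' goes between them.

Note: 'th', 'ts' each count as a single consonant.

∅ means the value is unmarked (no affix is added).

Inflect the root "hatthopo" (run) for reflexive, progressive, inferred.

hatthopoootetsa

Attach voice reflexive -o → hatthopoo.
Attach aspect progressive -ot (after vowel 'o') → hatthopooot.
Attach evidentiality inferred -tsa → hatthopooottsa.
Vowel harmony: no change.
Apply epenthesis: hatthopooottsa → hatthopoootetsa.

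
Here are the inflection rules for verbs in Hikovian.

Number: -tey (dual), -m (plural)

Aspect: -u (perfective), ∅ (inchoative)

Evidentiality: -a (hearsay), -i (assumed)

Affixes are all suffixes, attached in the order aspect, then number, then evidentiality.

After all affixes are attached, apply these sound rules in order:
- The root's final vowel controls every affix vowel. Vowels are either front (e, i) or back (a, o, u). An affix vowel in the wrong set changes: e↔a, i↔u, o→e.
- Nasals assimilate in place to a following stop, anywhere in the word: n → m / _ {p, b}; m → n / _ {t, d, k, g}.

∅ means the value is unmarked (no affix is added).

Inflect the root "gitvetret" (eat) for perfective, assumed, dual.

gitvetretiteyi

Attach aspect perfective -u → gitvetretu.
Attach number dual -tey → gitvetretutey.
Attach evidentiality assumed -i → gitvetretuteyi.
Apply vowel harmony: gitvetretuteyi → gitvetretiteyi.
Nasal assimilation: no change.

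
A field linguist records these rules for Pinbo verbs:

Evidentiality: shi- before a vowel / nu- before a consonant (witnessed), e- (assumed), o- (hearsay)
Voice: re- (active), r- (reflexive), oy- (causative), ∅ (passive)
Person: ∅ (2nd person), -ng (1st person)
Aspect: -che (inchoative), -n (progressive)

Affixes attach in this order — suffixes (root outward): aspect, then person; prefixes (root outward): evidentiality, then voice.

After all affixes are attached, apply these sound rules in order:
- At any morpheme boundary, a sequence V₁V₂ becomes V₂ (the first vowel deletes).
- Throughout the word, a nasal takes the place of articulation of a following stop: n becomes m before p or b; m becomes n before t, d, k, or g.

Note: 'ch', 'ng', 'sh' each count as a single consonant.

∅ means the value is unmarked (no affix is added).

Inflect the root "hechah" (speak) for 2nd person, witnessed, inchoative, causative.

Attach aspect inchoative -che → hechahche.
Attach evidentiality witnessed nu- (before consonant 'h') → nuhechahche.
Attach voice causative oy- → oynuhechahche.
person = 2nd person: zero marking, form stays oynuhechahche.
Vowel deletion: no change.
Nasal assimilation: no change.

oynuhechahche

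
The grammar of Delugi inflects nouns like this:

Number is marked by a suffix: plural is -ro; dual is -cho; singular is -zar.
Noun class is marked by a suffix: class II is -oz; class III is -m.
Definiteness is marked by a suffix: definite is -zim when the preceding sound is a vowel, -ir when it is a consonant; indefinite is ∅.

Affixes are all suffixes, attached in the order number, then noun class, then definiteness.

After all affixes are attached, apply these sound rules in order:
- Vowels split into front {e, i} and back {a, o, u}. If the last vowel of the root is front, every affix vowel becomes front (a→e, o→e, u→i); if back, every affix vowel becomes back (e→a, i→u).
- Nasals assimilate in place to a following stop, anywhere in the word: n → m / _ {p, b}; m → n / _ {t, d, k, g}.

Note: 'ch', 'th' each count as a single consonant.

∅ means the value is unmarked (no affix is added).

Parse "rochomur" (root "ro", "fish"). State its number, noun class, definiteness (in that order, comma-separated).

Segment: ro-cho-m-ir.
number: -cho → dual.
noun class: -m → class III.
definiteness: -zim/ir → definite.

dual, class III, definite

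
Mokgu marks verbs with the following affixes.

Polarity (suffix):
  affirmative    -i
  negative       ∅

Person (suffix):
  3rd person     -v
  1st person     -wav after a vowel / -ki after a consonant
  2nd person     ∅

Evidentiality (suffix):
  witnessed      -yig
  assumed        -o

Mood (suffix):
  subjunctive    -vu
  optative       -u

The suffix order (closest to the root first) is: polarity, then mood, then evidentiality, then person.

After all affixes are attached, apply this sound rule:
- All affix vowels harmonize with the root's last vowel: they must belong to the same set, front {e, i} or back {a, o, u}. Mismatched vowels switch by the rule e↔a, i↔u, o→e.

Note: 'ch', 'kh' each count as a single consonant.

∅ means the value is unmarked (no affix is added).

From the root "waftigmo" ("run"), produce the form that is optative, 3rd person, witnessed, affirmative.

waftigmouuyugv

Attach polarity affirmative -i → waftigmoi.
Attach mood optative -u → waftigmoiu.
Attach evidentiality witnessed -yig → waftigmoiuyig.
Attach person 3rd person -v → waftigmoiuyigv.
Apply vowel harmony: waftigmoiuyigv → waftigmouuyugv.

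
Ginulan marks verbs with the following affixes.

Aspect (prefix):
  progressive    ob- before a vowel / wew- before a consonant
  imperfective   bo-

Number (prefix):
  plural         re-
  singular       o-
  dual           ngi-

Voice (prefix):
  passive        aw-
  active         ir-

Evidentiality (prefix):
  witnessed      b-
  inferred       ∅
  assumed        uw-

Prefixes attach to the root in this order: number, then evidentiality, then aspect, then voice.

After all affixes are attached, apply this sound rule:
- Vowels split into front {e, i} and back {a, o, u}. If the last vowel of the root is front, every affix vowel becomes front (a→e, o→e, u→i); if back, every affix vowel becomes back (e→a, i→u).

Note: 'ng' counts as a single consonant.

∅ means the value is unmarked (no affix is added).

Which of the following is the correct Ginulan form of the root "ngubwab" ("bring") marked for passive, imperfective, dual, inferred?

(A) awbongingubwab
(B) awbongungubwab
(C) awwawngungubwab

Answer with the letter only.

Attach number dual ngi- → ngingubwab.
evidentiality = inferred: zero marking, form stays ngingubwab.
Attach aspect imperfective bo- → bongingubwab.
Attach voice passive aw- → awbongingubwab.
Apply vowel harmony: awbongingubwab → awbongungubwab.
So the correct form is awbongungubwab, option (B).
(C) awwawngungubwab is wrong: it uses progressive instead of imperfective for aspect.
(A) awbongingubwab is wrong: it fails to apply the sound rule(s).

B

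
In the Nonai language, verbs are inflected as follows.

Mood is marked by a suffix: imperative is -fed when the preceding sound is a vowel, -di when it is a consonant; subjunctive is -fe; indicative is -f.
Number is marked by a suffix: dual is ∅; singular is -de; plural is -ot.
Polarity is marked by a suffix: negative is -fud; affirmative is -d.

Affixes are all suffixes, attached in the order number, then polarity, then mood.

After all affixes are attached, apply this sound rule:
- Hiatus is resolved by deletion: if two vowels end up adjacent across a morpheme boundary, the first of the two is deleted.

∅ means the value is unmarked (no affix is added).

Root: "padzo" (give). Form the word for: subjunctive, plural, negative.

Attach number plural -ot → padzoot.
Attach polarity negative -fud → padzootfud.
Attach mood subjunctive -fe → padzootfudfe.
Apply vowel deletion: padzootfudfe → padzotfudfe.

padzotfudfe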